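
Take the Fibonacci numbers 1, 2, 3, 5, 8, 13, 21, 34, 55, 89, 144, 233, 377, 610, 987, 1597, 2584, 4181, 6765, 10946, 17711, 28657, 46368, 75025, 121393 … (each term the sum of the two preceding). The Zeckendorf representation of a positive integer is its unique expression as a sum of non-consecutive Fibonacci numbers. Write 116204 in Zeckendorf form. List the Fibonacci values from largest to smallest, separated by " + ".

Repeatedly subtract the largest Fibonacci number that fits:
75025 ≤ 116204 < 121393, so take 75025; remainder 41179
28657 ≤ 41179 < 46368, so take 28657; remainder 12522
10946 ≤ 12522 < 17711, so take 10946; remainder 1576
987 ≤ 1576 < 1597, so take 987; remainder 589
377 ≤ 589 < 610, so take 377; remainder 212
144 ≤ 212 < 233, so take 144; remainder 68
55 ≤ 68 < 89, so take 55; remainder 13
13 ≤ 13 < 21, so take 13; remainder 0
So 116204 = 75025 + 28657 + 10946 + 987 + 377 + 144 + 55 + 13, with no two terms consecutive in the sequence.

75025 + 28657 + 10946 + 987 + 377 + 144 + 55 + 13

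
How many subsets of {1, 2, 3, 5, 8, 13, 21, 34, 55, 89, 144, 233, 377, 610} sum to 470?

470 = 377+89+3+1 = 377+55+34+3+1 = 233+144+89+3+1 = 377+55+21+13+3+1 = … (4 more), for 8 in all.

8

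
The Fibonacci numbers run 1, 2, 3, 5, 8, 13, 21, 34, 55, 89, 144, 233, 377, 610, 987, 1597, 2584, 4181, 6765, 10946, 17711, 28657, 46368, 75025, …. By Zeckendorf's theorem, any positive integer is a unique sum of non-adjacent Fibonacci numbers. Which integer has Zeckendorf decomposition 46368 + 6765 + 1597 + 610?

46368 + 6765 + 1597 + 610 = 55340.

55340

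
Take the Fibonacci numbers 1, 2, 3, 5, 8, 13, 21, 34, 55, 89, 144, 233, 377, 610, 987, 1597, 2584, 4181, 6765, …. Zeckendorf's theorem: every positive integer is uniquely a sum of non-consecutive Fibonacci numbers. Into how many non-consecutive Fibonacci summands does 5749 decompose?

6

5749 − 4181 = 1568
1568 − 987 = 581
581 − 377 = 204
204 − 144 = 60
60 − 55 = 5
5 − 5 = 0
5749 = 4181 + 987 + 377 + 144 + 55 + 5, which has 6 terms.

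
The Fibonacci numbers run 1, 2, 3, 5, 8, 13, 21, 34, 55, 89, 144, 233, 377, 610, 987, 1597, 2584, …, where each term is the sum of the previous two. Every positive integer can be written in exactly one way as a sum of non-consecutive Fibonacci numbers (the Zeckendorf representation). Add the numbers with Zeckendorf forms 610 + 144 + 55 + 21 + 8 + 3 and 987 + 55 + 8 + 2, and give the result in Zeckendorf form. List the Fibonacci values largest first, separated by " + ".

The two numbers are 841 and 1052, so their sum is 1893.
Greedy algorithm:
take 1597 (≤ 1893); 1893 − 1597 = 296
take 233 (≤ 296); 296 − 233 = 63
take 55 (≤ 63); 63 − 55 = 8
take 8 (≤ 8); 8 − 8 = 0

1597 + 233 + 55 + 8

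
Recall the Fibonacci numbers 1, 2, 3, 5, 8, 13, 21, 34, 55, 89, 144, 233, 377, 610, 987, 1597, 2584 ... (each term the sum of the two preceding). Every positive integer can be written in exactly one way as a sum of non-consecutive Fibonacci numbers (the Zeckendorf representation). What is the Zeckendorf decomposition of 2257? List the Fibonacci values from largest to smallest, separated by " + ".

Greedily peel off the largest Fibonacci term at each step:
1597 ≤ 2257 < 2584, so take 1597; remainder 660
610 ≤ 660 < 987, so take 610; remainder 50
34 ≤ 50 < 55, so take 34; remainder 16
13 ≤ 16 < 21, so take 13; remainder 3
3 ≤ 3 < 5, so take 3; remainder 0
So 2257 = 1597 + 610 + 34 + 13 + 3, with no two terms consecutive in the sequence.

1597 + 610 + 34 + 13 + 3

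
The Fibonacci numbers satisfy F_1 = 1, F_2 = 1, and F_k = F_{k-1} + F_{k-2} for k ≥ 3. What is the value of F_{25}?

Iterating the recurrence up to F_{18} = 2584 and F_{17} = 1597:
F_{19} = F_{18} + F_{17} = 2584 + 1597 = 4181
F_{20} = F_{19} + F_{18} = 4181 + 2584 = 6765
F_{21} = F_{20} + F_{19} = 6765 + 4181 = 10946
F_{22} = F_{21} + F_{20} = 10946 + 6765 = 17711
F_{23} = F_{22} + F_{21} = 17711 + 10946 = 28657
F_{24} = F_{23} + F_{22} = 28657 + 17711 = 46368
F_{25} = F_{24} + F_{23} = 46368 + 28657 = 75025

75025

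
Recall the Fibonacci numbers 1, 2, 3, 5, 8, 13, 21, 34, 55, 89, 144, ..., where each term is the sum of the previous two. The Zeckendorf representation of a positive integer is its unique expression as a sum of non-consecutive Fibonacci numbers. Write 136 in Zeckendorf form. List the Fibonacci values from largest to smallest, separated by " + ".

subtract 89 from 136: 47 remains
subtract 34 from 47: 13 remains
subtract 13 from 13: 0 remains
So 136 = 89 + 34 + 13, with no two terms consecutive in the sequence.

89 + 34 + 13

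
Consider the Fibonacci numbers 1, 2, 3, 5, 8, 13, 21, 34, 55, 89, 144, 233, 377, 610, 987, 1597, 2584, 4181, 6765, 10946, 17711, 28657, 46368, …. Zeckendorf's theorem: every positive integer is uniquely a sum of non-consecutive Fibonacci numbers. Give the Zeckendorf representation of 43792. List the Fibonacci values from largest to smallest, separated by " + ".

28657 + 10946 + 4181 + 8

take 28657 (≤ 43792); 43792 − 28657 = 15135
take 10946 (≤ 15135); 15135 − 10946 = 4189
take 4181 (≤ 4189); 4189 − 4181 = 8
take 8 (≤ 8); 8 − 8 = 0
So 43792 = 28657 + 10946 + 4181 + 8, with no two terms consecutive in the sequence.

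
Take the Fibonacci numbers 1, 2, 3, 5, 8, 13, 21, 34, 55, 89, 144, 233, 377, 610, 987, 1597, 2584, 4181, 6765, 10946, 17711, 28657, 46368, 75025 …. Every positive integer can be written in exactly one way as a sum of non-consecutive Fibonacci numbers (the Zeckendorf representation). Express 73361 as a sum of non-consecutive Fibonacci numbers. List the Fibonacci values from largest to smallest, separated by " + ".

largest Fibonacci ≤ 73361 is 46368; 73361 − 46368 = 26993
largest Fibonacci ≤ 26993 is 17711; 26993 − 17711 = 9282
largest Fibonacci ≤ 9282 is 6765; 9282 − 6765 = 2517
largest Fibonacci ≤ 2517 is 1597; 2517 − 1597 = 920
largest Fibonacci ≤ 920 is 610; 920 − 610 = 310
largest Fibonacci ≤ 310 is 233; 310 − 233 = 77
largest Fibonacci ≤ 77 is 55; 77 − 55 = 22
largest Fibonacci ≤ 22 is 21; 22 − 21 = 1
largest Fibonacci ≤ 1 is 1; 1 − 1 = 0
So 73361 = 46368 + 17711 + 6765 + 1597 + 610 + 233 + 55 + 21 + 1, with no two terms consecutive in the sequence.

46368 + 17711 + 6765 + 1597 + 610 + 233 + 55 + 21 + 1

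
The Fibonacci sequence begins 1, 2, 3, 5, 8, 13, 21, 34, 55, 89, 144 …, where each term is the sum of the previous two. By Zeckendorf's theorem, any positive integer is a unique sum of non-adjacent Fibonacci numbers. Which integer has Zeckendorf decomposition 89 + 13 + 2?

89 + 13 + 2 = 104.

104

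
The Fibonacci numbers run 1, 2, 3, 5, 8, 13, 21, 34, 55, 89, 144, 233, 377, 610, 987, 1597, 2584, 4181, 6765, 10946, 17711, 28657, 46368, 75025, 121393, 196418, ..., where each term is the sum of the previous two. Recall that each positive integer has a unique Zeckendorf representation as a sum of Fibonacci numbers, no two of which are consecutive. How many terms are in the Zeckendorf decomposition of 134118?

121393 ≤ 134118 < 196418, so take 121393; remainder 12725
10946 ≤ 12725 < 17711, so take 10946; remainder 1779
1597 ≤ 1779 < 2584, so take 1597; remainder 182
144 ≤ 182 < 233, so take 144; remainder 38
34 ≤ 38 < 55, so take 34; remainder 4
3 ≤ 4 < 5, so take 3; remainder 1
1 ≤ 1 < 2, so take 1; remainder 0
134118 = 121393 + 10946 + 1597 + 144 + 34 + 3 + 1, which has 7 terms.

7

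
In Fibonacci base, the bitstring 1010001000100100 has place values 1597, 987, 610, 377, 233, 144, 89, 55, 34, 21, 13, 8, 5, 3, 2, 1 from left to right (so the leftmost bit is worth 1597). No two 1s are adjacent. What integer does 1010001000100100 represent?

Summing the place values of the 1 bits: 1597 + 610 + 89 + 13 + 3 = 2312.

2312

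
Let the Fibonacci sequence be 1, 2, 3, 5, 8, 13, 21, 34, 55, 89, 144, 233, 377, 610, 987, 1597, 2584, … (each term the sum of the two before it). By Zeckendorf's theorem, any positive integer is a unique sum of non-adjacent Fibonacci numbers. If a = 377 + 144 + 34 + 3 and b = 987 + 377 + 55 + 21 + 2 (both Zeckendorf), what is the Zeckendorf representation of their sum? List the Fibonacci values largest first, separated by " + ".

1597 + 377 + 21 + 5

The two numbers are 558 and 1442, so their sum is 2000.
largest Fibonacci ≤ 2000 is 1597; 2000 − 1597 = 403
largest Fibonacci ≤ 403 is 377; 403 − 377 = 26
largest Fibonacci ≤ 26 is 21; 26 − 21 = 5
largest Fibonacci ≤ 5 is 5; 5 − 5 = 0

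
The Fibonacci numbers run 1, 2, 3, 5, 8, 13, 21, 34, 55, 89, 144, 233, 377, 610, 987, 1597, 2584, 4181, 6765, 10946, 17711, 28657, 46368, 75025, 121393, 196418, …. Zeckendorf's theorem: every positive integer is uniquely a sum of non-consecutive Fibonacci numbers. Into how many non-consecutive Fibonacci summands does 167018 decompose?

8

Greedily peel off the largest Fibonacci term at each step:
167018: greatest Fibonacci not exceeding it is 121393, leaving 45625
45625: greatest Fibonacci not exceeding it is 28657, leaving 16968
16968: greatest Fibonacci not exceeding it is 10946, leaving 6022
6022: greatest Fibonacci not exceeding it is 4181, leaving 1841
1841: greatest Fibonacci not exceeding it is 1597, leaving 244
244: greatest Fibonacci not exceeding it is 233, leaving 11
11: greatest Fibonacci not exceeding it is 8, leaving 3
3: greatest Fibonacci not exceeding it is 3, leaving 0
167018 = 121393 + 28657 + 10946 + 4181 + 1597 + 233 + 8 + 3, which has 8 terms.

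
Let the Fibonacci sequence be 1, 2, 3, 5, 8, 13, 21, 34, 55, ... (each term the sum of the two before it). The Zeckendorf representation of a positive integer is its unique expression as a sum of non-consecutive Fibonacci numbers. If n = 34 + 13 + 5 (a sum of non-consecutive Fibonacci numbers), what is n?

34 + 13 + 5 = 52.

52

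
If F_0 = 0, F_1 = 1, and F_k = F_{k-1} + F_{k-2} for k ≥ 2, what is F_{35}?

9227465

Iterating the recurrence up to F_{30} = 832040 and F_{29} = 514229:
F_{31} = F_{30} + F_{29} = 832040 + 514229 = 1346269
F_{32} = F_{31} + F_{30} = 1346269 + 832040 = 2178309
F_{33} = F_{32} + F_{31} = 2178309 + 1346269 = 3524578
F_{34} = F_{33} + F_{32} = 3524578 + 2178309 = 5702887
F_{35} = F_{34} + F_{33} = 5702887 + 3524578 = 9227465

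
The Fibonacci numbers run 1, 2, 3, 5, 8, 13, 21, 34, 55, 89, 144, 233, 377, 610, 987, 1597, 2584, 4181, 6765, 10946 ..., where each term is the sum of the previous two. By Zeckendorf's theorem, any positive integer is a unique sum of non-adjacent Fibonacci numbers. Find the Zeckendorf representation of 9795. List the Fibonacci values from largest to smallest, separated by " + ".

6765 + 2584 + 377 + 55 + 13 + 1

9795 − 6765 = 3030
3030 − 2584 = 446
446 − 377 = 69
69 − 55 = 14
14 − 13 = 1
1 − 1 = 0
So 9795 = 6765 + 2584 + 377 + 55 + 13 + 1, with no two terms consecutive in the sequence.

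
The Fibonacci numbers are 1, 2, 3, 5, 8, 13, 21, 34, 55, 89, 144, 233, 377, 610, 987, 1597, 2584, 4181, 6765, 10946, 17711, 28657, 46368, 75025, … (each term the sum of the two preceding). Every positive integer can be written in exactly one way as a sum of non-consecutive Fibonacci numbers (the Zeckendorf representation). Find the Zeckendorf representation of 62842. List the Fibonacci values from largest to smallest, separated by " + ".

take 46368 (≤ 62842); 62842 − 46368 = 16474
take 10946 (≤ 16474); 16474 − 10946 = 5528
take 4181 (≤ 5528); 5528 − 4181 = 1347
take 987 (≤ 1347); 1347 − 987 = 360
take 233 (≤ 360); 360 − 233 = 127
take 89 (≤ 127); 127 − 89 = 38
take 34 (≤ 38); 38 − 34 = 4
take 3 (≤ 4); 4 − 3 = 1
take 1 (≤ 1); 1 − 1 = 0
So 62842 = 46368 + 10946 + 4181 + 987 + 233 + 89 + 34 + 3 + 1, with no two terms consecutive in the sequence.

46368 + 10946 + 4181 + 987 + 233 + 89 + 34 + 3 + 1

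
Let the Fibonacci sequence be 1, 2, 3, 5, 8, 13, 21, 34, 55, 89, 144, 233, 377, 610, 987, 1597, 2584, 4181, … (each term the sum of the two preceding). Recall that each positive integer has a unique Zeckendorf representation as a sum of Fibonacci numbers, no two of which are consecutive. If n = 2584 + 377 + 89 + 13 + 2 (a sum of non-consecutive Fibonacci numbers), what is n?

3065

2584 + 377 + 89 + 13 + 2 = 3065.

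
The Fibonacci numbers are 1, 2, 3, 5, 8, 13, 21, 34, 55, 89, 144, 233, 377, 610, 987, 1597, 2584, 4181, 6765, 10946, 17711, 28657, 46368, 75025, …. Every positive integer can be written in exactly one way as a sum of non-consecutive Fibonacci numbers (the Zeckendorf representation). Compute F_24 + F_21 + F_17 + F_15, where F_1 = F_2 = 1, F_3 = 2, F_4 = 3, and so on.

F_24 + F_21 + F_17 + F_15 = 46368 + 10946 + 1597 + 610 = 59521.

59521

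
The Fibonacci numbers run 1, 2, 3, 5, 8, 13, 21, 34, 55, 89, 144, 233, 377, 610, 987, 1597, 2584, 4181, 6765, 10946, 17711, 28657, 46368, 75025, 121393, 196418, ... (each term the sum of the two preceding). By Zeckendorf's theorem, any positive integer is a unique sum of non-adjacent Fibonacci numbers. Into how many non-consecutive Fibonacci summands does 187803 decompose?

subtract 121393 from 187803: 66410 remains
subtract 46368 from 66410: 20042 remains
subtract 17711 from 20042: 2331 remains
subtract 1597 from 2331: 734 remains
subtract 610 from 734: 124 remains
subtract 89 from 124: 35 remains
subtract 34 from 35: 1 remains
subtract 1 from 1: 0 remains
187803 = 121393 + 46368 + 17711 + 1597 + 610 + 89 + 34 + 1, which has 8 terms.

8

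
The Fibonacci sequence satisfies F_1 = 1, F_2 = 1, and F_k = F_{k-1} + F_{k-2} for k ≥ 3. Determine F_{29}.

514229

Iterating the recurrence up to F_{22} = 17711 and F_{21} = 10946:
F_{23} = F_{22} + F_{21} = 17711 + 10946 = 28657
F_{24} = F_{23} + F_{22} = 28657 + 17711 = 46368
F_{25} = F_{24} + F_{23} = 46368 + 28657 = 75025
F_{26} = F_{25} + F_{24} = 75025 + 46368 = 121393
F_{27} = F_{26} + F_{25} = 121393 + 75025 = 196418
F_{28} = F_{27} + F_{26} = 196418 + 121393 = 317811
F_{29} = F_{28} + F_{27} = 317811 + 196418 = 514229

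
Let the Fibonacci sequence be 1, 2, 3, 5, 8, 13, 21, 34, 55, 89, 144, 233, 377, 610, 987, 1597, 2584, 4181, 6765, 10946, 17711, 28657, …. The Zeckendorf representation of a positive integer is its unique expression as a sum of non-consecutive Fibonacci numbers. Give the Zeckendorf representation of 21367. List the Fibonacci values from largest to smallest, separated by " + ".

Greedily peel off the largest Fibonacci term at each step:
21367 − 17711 = 3656
3656 − 2584 = 1072
1072 − 987 = 85
85 − 55 = 30
30 − 21 = 9
9 − 8 = 1
1 − 1 = 0
So 21367 = 17711 + 2584 + 987 + 55 + 21 + 8 + 1, with no two terms consecutive in the sequence.

17711 + 2584 + 987 + 55 + 21 + 8 + 1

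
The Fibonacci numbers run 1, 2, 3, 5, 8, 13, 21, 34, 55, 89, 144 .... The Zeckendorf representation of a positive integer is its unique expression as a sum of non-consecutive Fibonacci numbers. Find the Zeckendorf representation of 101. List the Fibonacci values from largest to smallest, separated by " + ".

Greedily peel off the largest Fibonacci term at each step:
subtract 89 from 101: 12 remains
subtract 8 from 12: 4 remains
subtract 3 from 4: 1 remains
subtract 1 from 1: 0 remains
So 101 = 89 + 8 + 3 + 1, with no two terms consecutive in the sequence.

89 + 8 + 3 + 1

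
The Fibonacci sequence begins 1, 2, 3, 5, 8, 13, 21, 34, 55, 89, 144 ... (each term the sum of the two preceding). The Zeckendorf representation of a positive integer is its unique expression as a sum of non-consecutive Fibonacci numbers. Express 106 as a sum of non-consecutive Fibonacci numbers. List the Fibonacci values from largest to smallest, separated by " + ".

Greedily peel off the largest Fibonacci term at each step:
106: greatest Fibonacci not exceeding it is 89, leaving 17
17: greatest Fibonacci not exceeding it is 13, leaving 4
4: greatest Fibonacci not exceeding it is 3, leaving 1
1: greatest Fibonacci not exceeding it is 1, leaving 0
So 106 = 89 + 13 + 3 + 1, with no two terms consecutive in the sequence.

89 + 13 + 3 + 1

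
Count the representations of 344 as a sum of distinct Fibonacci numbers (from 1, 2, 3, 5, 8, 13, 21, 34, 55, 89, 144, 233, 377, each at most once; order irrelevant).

344 = 233+89+21+1 = 233+89+13+8+1 = 233+55+34+21+1 = 233+89+13+5+3+1 = 233+55+34+13+8+1 = … (4 more), for 9 in all.

9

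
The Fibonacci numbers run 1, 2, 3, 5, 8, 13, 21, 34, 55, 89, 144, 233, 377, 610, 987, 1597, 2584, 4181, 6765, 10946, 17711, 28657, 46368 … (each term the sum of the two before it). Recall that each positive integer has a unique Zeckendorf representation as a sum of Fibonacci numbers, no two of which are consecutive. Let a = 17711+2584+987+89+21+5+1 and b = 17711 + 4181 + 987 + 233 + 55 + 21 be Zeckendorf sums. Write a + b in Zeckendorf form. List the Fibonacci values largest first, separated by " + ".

The two numbers are 21398 and 23188, so their sum is 44586.
Repeatedly subtract the largest Fibonacci number that fits:
largest Fibonacci ≤ 44586 is 28657; 44586 − 28657 = 15929
largest Fibonacci ≤ 15929 is 10946; 15929 − 10946 = 4983
largest Fibonacci ≤ 4983 is 4181; 4983 − 4181 = 802
largest Fibonacci ≤ 802 is 610; 802 − 610 = 192
largest Fibonacci ≤ 192 is 144; 192 − 144 = 48
largest Fibonacci ≤ 48 is 34; 48 − 34 = 14
largest Fibonacci ≤ 14 is 13; 14 − 13 = 1
largest Fibonacci ≤ 1 is 1; 1 − 1 = 0

28657 + 10946 + 4181 + 610 + 144 + 34 + 13 + 1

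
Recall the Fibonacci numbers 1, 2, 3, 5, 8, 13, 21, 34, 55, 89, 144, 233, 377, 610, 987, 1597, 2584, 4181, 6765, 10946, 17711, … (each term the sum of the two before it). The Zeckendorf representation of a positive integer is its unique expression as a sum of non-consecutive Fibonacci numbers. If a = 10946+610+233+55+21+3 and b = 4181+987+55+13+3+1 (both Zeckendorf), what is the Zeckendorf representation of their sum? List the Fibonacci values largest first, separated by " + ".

The two numbers are 11868 and 5240, so their sum is 17108.
17108: greatest Fibonacci not exceeding it is 10946, leaving 6162
6162: greatest Fibonacci not exceeding it is 4181, leaving 1981
1981: greatest Fibonacci not exceeding it is 1597, leaving 384
384: greatest Fibonacci not exceeding it is 377, leaving 7
7: greatest Fibonacci not exceeding it is 5, leaving 2
2: greatest Fibonacci not exceeding it is 2, leaving 0

10946 + 4181 + 1597 + 377 + 5 + 2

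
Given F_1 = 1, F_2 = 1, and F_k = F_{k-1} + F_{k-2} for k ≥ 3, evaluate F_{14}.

Iterating the recurrence up to F_{9} = 34 and F_{8} = 21:
F_{10} = F_{9} + F_{8} = 34 + 21 = 55
F_{11} = F_{10} + F_{9} = 55 + 34 = 89
F_{12} = F_{11} + F_{10} = 89 + 55 = 144
F_{13} = F_{12} + F_{11} = 144 + 89 = 233
F_{14} = F_{13} + F_{12} = 233 + 144 = 377

377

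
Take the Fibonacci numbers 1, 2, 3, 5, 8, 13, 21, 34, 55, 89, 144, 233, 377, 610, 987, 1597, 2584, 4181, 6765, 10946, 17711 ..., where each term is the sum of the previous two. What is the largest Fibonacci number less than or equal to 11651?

10946

10946 ≤ 11651 < 17711, so the largest Fibonacci number not exceeding 11651 is 10946.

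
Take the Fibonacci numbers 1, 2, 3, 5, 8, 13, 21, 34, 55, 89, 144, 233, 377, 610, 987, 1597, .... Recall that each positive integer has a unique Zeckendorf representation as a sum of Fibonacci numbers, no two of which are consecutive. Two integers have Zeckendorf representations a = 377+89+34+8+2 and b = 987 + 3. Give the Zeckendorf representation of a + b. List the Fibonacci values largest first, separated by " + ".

987 + 377 + 89 + 34 + 13

The two numbers are 510 and 990, so their sum is 1500.
Greedily peel off the largest Fibonacci term at each step:
987 ≤ 1500 < 1597, so take 987; remainder 513
377 ≤ 513 < 610, so take 377; remainder 136
89 ≤ 136 < 144, so take 89; remainder 47
34 ≤ 47 < 55, so take 34; remainder 13
13 ≤ 13 < 21, so take 13; remainder 0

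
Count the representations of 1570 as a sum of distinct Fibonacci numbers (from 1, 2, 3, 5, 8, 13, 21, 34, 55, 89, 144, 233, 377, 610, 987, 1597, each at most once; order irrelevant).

Starting from the Zeckendorf form and repeatedly splitting a term F_k into F_{k−1} + F_{k−2} (when neither is already used) reaches every representation.
1570 = 987+377+144+55+5+2 = 987+377+144+34+21+5+2 = 987+377+144+34+13+8+5+2 = 987+377+89+55+34+21+5+2 = 987+377+89+55+34+13+8+5+2 = … (4 more), for 9 in all.

9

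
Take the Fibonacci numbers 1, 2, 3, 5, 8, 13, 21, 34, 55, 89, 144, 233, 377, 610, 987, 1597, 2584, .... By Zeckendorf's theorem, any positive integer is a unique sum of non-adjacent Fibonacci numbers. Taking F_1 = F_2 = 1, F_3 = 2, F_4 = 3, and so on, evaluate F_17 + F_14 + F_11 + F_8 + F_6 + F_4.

2095

F_17 + F_14 + F_11 + F_8 + F_6 + F_4 = 1597 + 377 + 89 + 21 + 8 + 3 = 2095.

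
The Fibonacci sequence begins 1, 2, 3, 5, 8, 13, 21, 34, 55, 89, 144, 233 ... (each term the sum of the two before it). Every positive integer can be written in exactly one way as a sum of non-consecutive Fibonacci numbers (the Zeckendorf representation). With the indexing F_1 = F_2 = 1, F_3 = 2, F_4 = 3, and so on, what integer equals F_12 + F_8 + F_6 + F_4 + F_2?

F_12 + F_8 + F_6 + F_4 + F_2 = 144 + 21 + 8 + 3 + 1 = 177.

177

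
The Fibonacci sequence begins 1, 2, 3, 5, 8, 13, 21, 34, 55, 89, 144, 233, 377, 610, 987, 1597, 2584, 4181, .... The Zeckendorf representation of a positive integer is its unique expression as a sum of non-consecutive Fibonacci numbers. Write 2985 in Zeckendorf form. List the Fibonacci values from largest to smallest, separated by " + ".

Greedily peel off the largest Fibonacci term at each step:
subtract 2584 from 2985: 401 remains
subtract 377 from 401: 24 remains
subtract 21 from 24: 3 remains
subtract 3 from 3: 0 remains
So 2985 = 2584 + 377 + 21 + 3, with no two terms consecutive in the sequence.

2584 + 377 + 21 + 3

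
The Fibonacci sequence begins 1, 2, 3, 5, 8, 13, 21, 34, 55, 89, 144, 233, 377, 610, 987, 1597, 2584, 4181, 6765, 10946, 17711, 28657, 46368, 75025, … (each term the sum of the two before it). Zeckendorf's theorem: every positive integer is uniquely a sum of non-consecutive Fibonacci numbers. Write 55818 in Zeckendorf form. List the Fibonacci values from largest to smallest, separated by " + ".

55818 − 46368 = 9450
9450 − 6765 = 2685
2685 − 2584 = 101
101 − 89 = 12
12 − 8 = 4
4 − 3 = 1
1 − 1 = 0
So 55818 = 46368 + 6765 + 2584 + 89 + 8 + 3 + 1, with no two terms consecutive in the sequence.

46368 + 6765 + 2584 + 89 + 8 + 3 + 1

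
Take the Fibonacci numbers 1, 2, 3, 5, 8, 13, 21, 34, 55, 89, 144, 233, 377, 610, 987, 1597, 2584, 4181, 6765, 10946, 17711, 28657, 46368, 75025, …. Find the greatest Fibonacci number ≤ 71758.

46368

46368 ≤ 71758 < 75025, so the largest Fibonacci number not exceeding 71758 is 46368.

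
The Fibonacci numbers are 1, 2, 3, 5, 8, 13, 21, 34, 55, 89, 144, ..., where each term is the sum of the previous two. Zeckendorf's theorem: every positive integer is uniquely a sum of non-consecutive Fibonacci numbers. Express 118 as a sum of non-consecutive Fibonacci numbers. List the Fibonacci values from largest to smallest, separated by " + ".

subtract 89 from 118: 29 remains
subtract 21 from 29: 8 remains
subtract 8 from 8: 0 remains
So 118 = 89 + 21 + 8, with no two terms consecutive in the sequence.

89 + 21 + 8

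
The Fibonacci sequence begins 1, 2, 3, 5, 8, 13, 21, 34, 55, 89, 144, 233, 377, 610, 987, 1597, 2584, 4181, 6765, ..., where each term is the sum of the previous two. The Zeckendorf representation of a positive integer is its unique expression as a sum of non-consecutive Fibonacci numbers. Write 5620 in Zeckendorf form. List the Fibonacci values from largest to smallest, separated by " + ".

4181 + 987 + 377 + 55 + 13 + 5 + 2

Greedy algorithm:
largest Fibonacci ≤ 5620 is 4181; 5620 − 4181 = 1439
largest Fibonacci ≤ 1439 is 987; 1439 − 987 = 452
largest Fibonacci ≤ 452 is 377; 452 − 377 = 75
largest Fibonacci ≤ 75 is 55; 75 − 55 = 20
largest Fibonacci ≤ 20 is 13; 20 − 13 = 7
largest Fibonacci ≤ 7 is 5; 7 − 5 = 2
largest Fibonacci ≤ 2 is 2; 2 − 2 = 0
So 5620 = 4181 + 987 + 377 + 55 + 13 + 5 + 2, with no two terms consecutive in the sequence.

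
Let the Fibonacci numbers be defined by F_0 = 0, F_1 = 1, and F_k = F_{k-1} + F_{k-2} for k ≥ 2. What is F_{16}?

987

Iterating the recurrence up to F_{9} = 34 and F_{8} = 21:
F_{10} = F_{9} + F_{8} = 34 + 21 = 55
F_{11} = F_{10} + F_{9} = 55 + 34 = 89
F_{12} = F_{11} + F_{10} = 89 + 55 = 144
F_{13} = F_{12} + F_{11} = 144 + 89 = 233
F_{14} = F_{13} + F_{12} = 233 + 144 = 377
F_{15} = F_{14} + F_{13} = 377 + 233 = 610
F_{16} = F_{15} + F_{14} = 610 + 377 = 987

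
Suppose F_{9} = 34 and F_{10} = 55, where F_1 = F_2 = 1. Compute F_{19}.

4181

By F_{2k+1} = F_k² + F_{k+1}²: F_{19} = 34² + 55² = 1156 + 3025 = 4181.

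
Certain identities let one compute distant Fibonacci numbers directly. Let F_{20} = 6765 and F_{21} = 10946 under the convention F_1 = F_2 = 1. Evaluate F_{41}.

165580141

By F_{2k+1} = F_k² + F_{k+1}²: F_{41} = 6765² + 10946² = 45765225 + 119814916 = 165580141.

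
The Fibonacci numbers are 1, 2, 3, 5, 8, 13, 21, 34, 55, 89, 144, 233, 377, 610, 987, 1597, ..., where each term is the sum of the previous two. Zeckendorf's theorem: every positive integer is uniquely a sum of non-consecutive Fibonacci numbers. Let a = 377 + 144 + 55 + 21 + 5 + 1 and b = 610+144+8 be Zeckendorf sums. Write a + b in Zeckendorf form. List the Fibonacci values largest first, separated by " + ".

The two numbers are 603 and 762, so their sum is 1365.
Greedy algorithm:
1365: greatest Fibonacci not exceeding it is 987, leaving 378
378: greatest Fibonacci not exceeding it is 377, leaving 1
1: greatest Fibonacci not exceeding it is 1, leaving 0

987 + 377 + 1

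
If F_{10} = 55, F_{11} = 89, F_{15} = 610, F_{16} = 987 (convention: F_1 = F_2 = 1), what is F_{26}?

By the addition formula F_{m+n} = F_m F_{n+1} + F_{m−1} F_n with m=16, n=10: F_{26} = 987·89 + 610·55 = 87843 + 33550 = 121393.

121393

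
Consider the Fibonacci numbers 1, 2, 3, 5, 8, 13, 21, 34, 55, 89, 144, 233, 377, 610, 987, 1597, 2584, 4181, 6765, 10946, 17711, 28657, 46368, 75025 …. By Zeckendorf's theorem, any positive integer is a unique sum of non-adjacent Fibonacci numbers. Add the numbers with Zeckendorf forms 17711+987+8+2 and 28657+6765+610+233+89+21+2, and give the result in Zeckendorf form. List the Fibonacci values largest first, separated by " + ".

The two numbers are 18708 and 36377, so their sum is 55085.
Repeatedly subtract the largest Fibonacci number that fits:
55085: greatest Fibonacci not exceeding it is 46368, leaving 8717
8717: greatest Fibonacci not exceeding it is 6765, leaving 1952
1952: greatest Fibonacci not exceeding it is 1597, leaving 355
355: greatest Fibonacci not exceeding it is 233, leaving 122
122: greatest Fibonacci not exceeding it is 89, leaving 33
33: greatest Fibonacci not exceeding it is 21, leaving 12
12: greatest Fibonacci not exceeding it is 8, leaving 4
4: greatest Fibonacci not exceeding it is 3, leaving 1
1: greatest Fibonacci not exceeding it is 1, leaving 0

46368 + 6765 + 1597 + 233 + 89 + 21 + 8 + 3 + 1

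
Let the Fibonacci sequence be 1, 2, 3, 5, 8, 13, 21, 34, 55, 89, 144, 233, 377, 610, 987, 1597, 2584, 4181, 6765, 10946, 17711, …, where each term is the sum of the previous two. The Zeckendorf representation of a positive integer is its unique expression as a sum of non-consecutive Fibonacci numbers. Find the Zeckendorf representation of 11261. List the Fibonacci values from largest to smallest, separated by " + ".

10946 + 233 + 55 + 21 + 5 + 1

largest Fibonacci ≤ 11261 is 10946; 11261 − 10946 = 315
largest Fibonacci ≤ 315 is 233; 315 − 233 = 82
largest Fibonacci ≤ 82 is 55; 82 − 55 = 27
largest Fibonacci ≤ 27 is 21; 27 − 21 = 6
largest Fibonacci ≤ 6 is 5; 6 − 5 = 1
largest Fibonacci ≤ 1 is 1; 1 − 1 = 0
So 11261 = 10946 + 233 + 55 + 21 + 5 + 1, with no two terms consecutive in the sequence.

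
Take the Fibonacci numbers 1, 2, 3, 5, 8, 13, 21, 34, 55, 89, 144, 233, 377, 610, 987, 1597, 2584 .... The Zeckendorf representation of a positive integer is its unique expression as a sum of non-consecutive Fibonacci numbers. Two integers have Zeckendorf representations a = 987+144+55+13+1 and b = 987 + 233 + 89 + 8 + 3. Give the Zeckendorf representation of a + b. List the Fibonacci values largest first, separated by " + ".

The two numbers are 1200 and 1320, so their sum is 2520.
2520: greatest Fibonacci not exceeding it is 1597, leaving 923
923: greatest Fibonacci not exceeding it is 610, leaving 313
313: greatest Fibonacci not exceeding it is 233, leaving 80
80: greatest Fibonacci not exceeding it is 55, leaving 25
25: greatest Fibonacci not exceeding it is 21, leaving 4
4: greatest Fibonacci not exceeding it is 3, leaving 1
1: greatest Fibonacci not exceeding it is 1, leaving 0

1597 + 610 + 233 + 55 + 21 + 3 + 1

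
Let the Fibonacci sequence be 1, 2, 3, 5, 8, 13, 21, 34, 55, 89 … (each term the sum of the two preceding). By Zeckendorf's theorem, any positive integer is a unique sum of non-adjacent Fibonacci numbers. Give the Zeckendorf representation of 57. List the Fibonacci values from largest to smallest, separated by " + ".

57: greatest Fibonacci not exceeding it is 55, leaving 2
2: greatest Fibonacci not exceeding it is 2, leaving 0
So 57 = 55 + 2, with no two terms consecutive in the sequence.

55 + 2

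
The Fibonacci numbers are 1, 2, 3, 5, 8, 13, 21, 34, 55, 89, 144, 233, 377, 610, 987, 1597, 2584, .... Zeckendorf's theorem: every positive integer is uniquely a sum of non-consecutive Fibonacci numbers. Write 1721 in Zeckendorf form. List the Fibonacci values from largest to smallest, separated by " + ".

1597 + 89 + 34 + 1

Greedily peel off the largest Fibonacci term at each step:
subtract 1597 from 1721: 124 remains
subtract 89 from 124: 35 remains
subtract 34 from 35: 1 remains
subtract 1 from 1: 0 remains
So 1721 = 1597 + 89 + 34 + 1, with no two terms consecutive in the sequence.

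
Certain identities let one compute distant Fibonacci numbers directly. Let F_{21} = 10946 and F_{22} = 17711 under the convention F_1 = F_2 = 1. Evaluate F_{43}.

By F_{2k+1} = F_k² + F_{k+1}²: F_{43} = 10946² + 17711² = 119814916 + 313679521 = 433494437.

433494437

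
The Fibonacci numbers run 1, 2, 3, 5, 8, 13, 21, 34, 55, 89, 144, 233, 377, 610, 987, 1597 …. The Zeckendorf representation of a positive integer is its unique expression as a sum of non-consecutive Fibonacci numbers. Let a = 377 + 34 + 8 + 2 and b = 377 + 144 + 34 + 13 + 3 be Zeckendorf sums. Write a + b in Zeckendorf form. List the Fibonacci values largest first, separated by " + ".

987 + 5

The two numbers are 421 and 571, so their sum is 992.
Greedy algorithm:
subtract 987 from 992: 5 remains
subtract 5 from 5: 0 remains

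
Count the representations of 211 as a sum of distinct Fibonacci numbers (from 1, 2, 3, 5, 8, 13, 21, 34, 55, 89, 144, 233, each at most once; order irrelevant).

Starting from the Zeckendorf form and repeatedly splitting a term F_k into F_{k−1} + F_{k−2} (when neither is already used) reaches every representation.
211 = 144+55+8+3+1 = 144+34+21+8+3+1 = 89+55+34+21+8+3+1 — 3 representations.

3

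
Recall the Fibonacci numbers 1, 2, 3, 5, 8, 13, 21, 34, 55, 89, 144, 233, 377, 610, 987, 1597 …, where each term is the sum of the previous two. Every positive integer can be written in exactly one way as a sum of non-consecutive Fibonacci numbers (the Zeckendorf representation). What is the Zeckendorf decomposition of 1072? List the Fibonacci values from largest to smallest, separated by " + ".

largest Fibonacci ≤ 1072 is 987; 1072 − 987 = 85
largest Fibonacci ≤ 85 is 55; 85 − 55 = 30
largest Fibonacci ≤ 30 is 21; 30 − 21 = 9
largest Fibonacci ≤ 9 is 8; 9 − 8 = 1
largest Fibonacci ≤ 1 is 1; 1 − 1 = 0
So 1072 = 987 + 55 + 21 + 8 + 1, with no two terms consecutive in the sequence.

987 + 55 + 21 + 8 + 1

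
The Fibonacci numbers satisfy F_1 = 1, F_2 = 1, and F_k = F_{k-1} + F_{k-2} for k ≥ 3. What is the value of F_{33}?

3524578

Iterating the recurrence up to F_{29} = 514229 and F_{28} = 317811:
F_{30} = F_{29} + F_{28} = 514229 + 317811 = 832040
F_{31} = F_{30} + F_{29} = 832040 + 514229 = 1346269
F_{32} = F_{31} + F_{30} = 1346269 + 832040 = 2178309
F_{33} = F_{32} + F_{31} = 2178309 + 1346269 = 3524578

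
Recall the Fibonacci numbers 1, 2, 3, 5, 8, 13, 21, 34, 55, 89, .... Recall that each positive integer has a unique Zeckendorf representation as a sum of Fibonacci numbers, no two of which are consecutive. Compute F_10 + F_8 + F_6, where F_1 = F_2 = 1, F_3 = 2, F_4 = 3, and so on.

84

F_10 + F_8 + F_6 = 55 + 21 + 8 = 84.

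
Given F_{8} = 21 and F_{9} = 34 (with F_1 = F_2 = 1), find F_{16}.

987

By the doubling identity F_{2k} = F_k(2F_{k+1} − F_k): F_{16} = 21·(2·34 − 21) = 21·47 = 987.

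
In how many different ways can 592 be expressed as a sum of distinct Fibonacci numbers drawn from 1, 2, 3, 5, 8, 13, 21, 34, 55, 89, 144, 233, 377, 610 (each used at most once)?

Each representation comes from the Zeckendorf form by replacing some F_k with F_{k−1} + F_{k−2} where possible.
592 = 377+144+55+13+3 = 377+144+55+13+2+1 = 377+144+55+8+5+3 = 377+144+34+21+13+3 = 377+144+55+8+5+2+1 = … (11 more), for 16 in all.

16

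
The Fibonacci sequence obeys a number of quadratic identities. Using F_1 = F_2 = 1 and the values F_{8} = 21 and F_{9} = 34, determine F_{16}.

By the doubling identity F_{2k} = F_k(2F_{k+1} − F_k): F_{16} = 21·(2·34 − 21) = 21·47 = 987.

987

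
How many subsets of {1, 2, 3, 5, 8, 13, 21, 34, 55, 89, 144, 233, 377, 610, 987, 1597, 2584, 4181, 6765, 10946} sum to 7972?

Each representation comes from the Zeckendorf form by replacing some F_k with F_{k−1} + F_{k−2} where possible.
7972 = 6765+987+144+55+21 = 6765+987+144+55+13+8 = 6765+610+377+144+55+21 = 6765+987+144+55+13+5+3 = 6765+987+144+34+21+13+8 = … (54 more), for 59 in all.

59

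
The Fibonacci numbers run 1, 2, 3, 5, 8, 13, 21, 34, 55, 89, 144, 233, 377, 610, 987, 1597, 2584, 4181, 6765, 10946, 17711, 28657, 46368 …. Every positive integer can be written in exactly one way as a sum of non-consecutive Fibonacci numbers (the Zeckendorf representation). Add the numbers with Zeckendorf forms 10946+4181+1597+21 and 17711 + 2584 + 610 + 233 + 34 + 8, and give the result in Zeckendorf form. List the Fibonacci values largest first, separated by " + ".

The two numbers are 16745 and 21180, so their sum is 37925.
Greedy algorithm:
largest Fibonacci ≤ 37925 is 28657; 37925 − 28657 = 9268
largest Fibonacci ≤ 9268 is 6765; 9268 − 6765 = 2503
largest Fibonacci ≤ 2503 is 1597; 2503 − 1597 = 906
largest Fibonacci ≤ 906 is 610; 906 − 610 = 296
largest Fibonacci ≤ 296 is 233; 296 − 233 = 63
largest Fibonacci ≤ 63 is 55; 63 − 55 = 8
largest Fibonacci ≤ 8 is 8; 8 − 8 = 0

28657 + 6765 + 1597 + 610 + 233 + 55 + 8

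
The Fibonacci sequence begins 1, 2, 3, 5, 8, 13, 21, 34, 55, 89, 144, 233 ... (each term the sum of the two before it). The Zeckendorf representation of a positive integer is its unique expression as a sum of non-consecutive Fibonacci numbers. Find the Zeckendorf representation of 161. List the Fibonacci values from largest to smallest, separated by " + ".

144 + 13 + 3 + 1

Greedily peel off the largest Fibonacci term at each step:
take 144 (≤ 161); 161 − 144 = 17
take 13 (≤ 17); 17 − 13 = 4
take 3 (≤ 4); 4 − 3 = 1
take 1 (≤ 1); 1 − 1 = 0
So 161 = 144 + 13 + 3 + 1, with no two terms consecutive in the sequence.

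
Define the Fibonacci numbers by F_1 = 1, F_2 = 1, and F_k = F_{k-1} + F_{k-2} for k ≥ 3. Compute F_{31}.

Iterating the recurrence up to F_{23} = 28657 and F_{22} = 17711:
F_{24} = F_{23} + F_{22} = 28657 + 17711 = 46368
F_{25} = F_{24} + F_{23} = 46368 + 28657 = 75025
F_{26} = F_{25} + F_{24} = 75025 + 46368 = 121393
F_{27} = F_{26} + F_{25} = 121393 + 75025 = 196418
F_{28} = F_{27} + F_{26} = 196418 + 121393 = 317811
F_{29} = F_{28} + F_{27} = 317811 + 196418 = 514229
F_{30} = F_{29} + F_{28} = 514229 + 317811 = 832040
F_{31} = F_{30} + F_{29} = 832040 + 514229 = 1346269

1346269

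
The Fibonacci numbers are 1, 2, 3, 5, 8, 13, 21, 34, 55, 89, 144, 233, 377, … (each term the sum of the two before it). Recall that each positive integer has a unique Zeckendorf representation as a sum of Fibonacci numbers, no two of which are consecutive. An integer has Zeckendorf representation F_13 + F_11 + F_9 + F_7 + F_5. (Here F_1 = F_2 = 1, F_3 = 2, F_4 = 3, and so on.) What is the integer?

374

F_13 + F_11 + F_9 + F_7 + F_5 = 233 + 89 + 34 + 13 + 5 = 374.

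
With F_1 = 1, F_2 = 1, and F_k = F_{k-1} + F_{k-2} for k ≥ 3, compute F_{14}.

377

Iterating the recurrence up to F_{9} = 34 and F_{8} = 21:
F_{10} = F_{9} + F_{8} = 34 + 21 = 55
F_{11} = F_{10} + F_{9} = 55 + 34 = 89
F_{12} = F_{11} + F_{10} = 89 + 55 = 144
F_{13} = F_{12} + F_{11} = 144 + 89 = 233
F_{14} = F_{13} + F_{12} = 233 + 144 = 377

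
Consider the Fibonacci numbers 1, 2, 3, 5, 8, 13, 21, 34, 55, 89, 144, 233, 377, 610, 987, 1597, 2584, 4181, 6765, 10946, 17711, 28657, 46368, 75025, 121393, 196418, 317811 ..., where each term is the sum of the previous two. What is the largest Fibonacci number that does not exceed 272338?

196418 ≤ 272338 < 317811, so the largest Fibonacci number not exceeding 272338 is 196418.

196418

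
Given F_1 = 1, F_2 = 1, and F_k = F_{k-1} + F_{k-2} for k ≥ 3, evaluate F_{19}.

Iterating the recurrence up to F_{12} = 144 and F_{11} = 89:
F_{13} = F_{12} + F_{11} = 144 + 89 = 233
F_{14} = F_{13} + F_{12} = 233 + 144 = 377
F_{15} = F_{14} + F_{13} = 377 + 233 = 610
F_{16} = F_{15} + F_{14} = 610 + 377 = 987
F_{17} = F_{16} + F_{15} = 987 + 610 = 1597
F_{18} = F_{17} + F_{16} = 1597 + 987 = 2584
F_{19} = F_{18} + F_{17} = 2584 + 1597 = 4181

4181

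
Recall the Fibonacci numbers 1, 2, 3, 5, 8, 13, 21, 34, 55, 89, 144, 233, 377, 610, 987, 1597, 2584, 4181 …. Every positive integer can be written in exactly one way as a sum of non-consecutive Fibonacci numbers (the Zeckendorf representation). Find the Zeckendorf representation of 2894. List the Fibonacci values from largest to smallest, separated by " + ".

2584 + 233 + 55 + 21 + 1

2584 ≤ 2894 < 4181, so take 2584; remainder 310
233 ≤ 310 < 377, so take 233; remainder 77
55 ≤ 77 < 89, so take 55; remainder 22
21 ≤ 22 < 34, so take 21; remainder 1
1 ≤ 1 < 2, so take 1; remainder 0
So 2894 = 2584 + 233 + 55 + 21 + 1, with no two terms consecutive in the sequence.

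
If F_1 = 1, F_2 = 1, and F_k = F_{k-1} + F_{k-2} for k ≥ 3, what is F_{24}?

46368

Iterating the recurrence up to F_{18} = 2584 and F_{17} = 1597:
F_{19} = F_{18} + F_{17} = 2584 + 1597 = 4181
F_{20} = F_{19} + F_{18} = 4181 + 2584 = 6765
F_{21} = F_{20} + F_{19} = 6765 + 4181 = 10946
F_{22} = F_{21} + F_{20} = 10946 + 6765 = 17711
F_{23} = F_{22} + F_{21} = 17711 + 10946 = 28657
F_{24} = F_{23} + F_{22} = 28657 + 17711 = 46368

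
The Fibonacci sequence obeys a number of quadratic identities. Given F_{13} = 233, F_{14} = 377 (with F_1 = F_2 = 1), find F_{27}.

By the addition formula F_{m+n} = F_m F_{n+1} + F_{m−1} F_n with m=14, n=13: F_{27} = 377·377 + 233·233 = 142129 + 54289 = 196418.

196418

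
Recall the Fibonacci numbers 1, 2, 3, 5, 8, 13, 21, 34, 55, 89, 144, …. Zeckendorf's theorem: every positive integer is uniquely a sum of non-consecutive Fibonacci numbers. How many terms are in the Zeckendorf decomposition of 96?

3

Greedily peel off the largest Fibonacci term at each step:
take 89 (≤ 96); 96 − 89 = 7
take 5 (≤ 7); 7 − 5 = 2
take 2 (≤ 2); 2 − 2 = 0
96 = 89 + 5 + 2, which has 3 terms.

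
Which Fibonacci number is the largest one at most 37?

34 ≤ 37 < 55, so the largest Fibonacci number not exceeding 37 is 34.

34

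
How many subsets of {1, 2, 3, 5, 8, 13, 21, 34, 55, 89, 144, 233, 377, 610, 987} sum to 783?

24

783 = 610+144+21+8 = 610+144+21+5+3 = 610+89+55+21+8 = 610+144+21+5+2+1 = … (20 more), for 24 in all.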